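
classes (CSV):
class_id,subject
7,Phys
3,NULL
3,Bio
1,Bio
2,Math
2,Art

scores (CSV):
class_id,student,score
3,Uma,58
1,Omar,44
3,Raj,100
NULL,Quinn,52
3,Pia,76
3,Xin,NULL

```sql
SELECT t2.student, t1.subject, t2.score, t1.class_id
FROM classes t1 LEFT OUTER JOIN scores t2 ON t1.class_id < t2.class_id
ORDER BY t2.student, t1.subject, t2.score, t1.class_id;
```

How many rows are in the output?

LEFT JOIN keeps every row from `classes`; unmatched rows get NULL for `scores`'s columns.
Matching on t1.class_id < t2.class_id. A NULL in a compared column never satisfies the condition.
Matched pairs: 12; unmatched t1 rows kept: 3.
Total: 12 matched + 3 padded = 15 rows.

15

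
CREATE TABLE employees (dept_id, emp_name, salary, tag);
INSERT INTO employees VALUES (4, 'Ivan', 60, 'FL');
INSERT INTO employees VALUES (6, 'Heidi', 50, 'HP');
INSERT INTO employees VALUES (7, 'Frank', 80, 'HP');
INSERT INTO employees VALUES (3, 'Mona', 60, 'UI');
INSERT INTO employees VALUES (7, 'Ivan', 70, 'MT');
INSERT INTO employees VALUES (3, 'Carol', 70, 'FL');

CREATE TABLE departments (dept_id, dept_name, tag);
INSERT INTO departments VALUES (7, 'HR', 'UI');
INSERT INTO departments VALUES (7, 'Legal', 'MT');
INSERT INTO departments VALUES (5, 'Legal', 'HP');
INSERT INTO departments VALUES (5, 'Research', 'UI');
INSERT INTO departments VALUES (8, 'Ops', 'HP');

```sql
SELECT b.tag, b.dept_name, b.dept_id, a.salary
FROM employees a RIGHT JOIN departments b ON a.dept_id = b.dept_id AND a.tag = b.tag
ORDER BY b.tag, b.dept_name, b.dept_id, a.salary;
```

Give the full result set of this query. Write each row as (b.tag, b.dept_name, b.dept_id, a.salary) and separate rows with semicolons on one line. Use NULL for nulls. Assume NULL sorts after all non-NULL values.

RIGHT JOIN keeps every row from `departments`; unmatched rows get NULL for `employees`'s columns.
Matching on a.dept_id = b.dept_id AND a.tag = b.tag.
Matched pairs: 1; unmatched b rows kept: 4.

(HP, Legal, 5, NULL); (HP, Ops, 8, NULL); (MT, Legal, 7, 70); (UI, HR, 7, NULL); (UI, Research, 5, NULL)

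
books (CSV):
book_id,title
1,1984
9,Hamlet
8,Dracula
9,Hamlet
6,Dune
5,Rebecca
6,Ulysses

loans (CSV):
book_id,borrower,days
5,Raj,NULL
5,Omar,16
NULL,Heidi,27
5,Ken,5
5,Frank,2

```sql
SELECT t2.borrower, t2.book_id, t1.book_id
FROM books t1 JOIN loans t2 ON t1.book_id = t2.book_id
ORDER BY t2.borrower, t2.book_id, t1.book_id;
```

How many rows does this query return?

4

INNER JOIN keeps only pairs where the ON condition holds.
Matching on t1.book_id = t2.book_id. A NULL in a compared column never satisfies the condition.
Matched pairs: 4.
Total: 4 rows.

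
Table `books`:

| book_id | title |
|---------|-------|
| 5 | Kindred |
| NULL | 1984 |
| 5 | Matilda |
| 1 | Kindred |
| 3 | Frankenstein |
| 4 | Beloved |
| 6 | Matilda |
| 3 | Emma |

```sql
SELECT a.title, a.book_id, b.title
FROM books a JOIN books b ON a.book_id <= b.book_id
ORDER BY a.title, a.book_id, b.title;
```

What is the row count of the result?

30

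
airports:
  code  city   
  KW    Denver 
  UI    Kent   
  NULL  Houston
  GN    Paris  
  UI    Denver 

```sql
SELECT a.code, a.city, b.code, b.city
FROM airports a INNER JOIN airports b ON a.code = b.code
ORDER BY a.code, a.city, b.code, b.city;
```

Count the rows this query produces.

6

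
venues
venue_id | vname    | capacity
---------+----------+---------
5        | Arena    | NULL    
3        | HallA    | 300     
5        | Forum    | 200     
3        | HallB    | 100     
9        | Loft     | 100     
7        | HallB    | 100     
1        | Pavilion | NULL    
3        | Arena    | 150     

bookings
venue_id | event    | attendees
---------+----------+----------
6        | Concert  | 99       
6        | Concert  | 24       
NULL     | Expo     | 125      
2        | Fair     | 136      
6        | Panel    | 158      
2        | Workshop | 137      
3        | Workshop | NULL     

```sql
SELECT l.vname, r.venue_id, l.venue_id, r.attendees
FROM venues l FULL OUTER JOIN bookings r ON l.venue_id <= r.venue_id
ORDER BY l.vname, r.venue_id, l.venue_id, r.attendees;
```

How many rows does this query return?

FULL OUTER JOIN keeps every row from both sides; unmatched rows get NULL for the other side's columns.
Matching on l.venue_id <= r.venue_id. A NULL in a compared column never satisfies the condition.
Matched pairs: 24; unmatched l rows kept: 2; unmatched r rows kept: 1.
Total: 24 matched + 3 padded = 27 rows.

27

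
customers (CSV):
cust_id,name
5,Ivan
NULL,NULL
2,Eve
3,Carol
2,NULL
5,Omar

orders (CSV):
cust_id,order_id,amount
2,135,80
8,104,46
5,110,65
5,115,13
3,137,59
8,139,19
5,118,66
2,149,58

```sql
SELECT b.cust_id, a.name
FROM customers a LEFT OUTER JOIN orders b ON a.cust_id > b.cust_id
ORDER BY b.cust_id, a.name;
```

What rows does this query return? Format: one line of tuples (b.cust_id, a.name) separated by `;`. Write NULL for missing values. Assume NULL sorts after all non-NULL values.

LEFT JOIN keeps every row from `customers`; unmatched rows get NULL for `orders`'s columns.
Matching on a.cust_id > b.cust_id. A NULL in a compared column never satisfies the condition.
- a[0] cust_id=5 → 3 match(es) in b → 3 row(s).
- a[1] cust_id=NULL → no match; kept with NULLs on the b side.
- a[2] cust_id=2 → no match; kept with NULLs on the b side.
- a[3] cust_id=3 → 2 match(es) in b → 2 row(s).
- a[4] cust_id=2 → no match; kept with NULLs on the b side.
- a[5] cust_id=5 → 3 match(es) in b → 3 row(s).

(2, Carol); (2, Carol); (2, Ivan); (2, Ivan); (2, Omar); (2, Omar); (3, Ivan); (3, Omar); (NULL, Eve); (NULL, NULL); (NULL, NULL)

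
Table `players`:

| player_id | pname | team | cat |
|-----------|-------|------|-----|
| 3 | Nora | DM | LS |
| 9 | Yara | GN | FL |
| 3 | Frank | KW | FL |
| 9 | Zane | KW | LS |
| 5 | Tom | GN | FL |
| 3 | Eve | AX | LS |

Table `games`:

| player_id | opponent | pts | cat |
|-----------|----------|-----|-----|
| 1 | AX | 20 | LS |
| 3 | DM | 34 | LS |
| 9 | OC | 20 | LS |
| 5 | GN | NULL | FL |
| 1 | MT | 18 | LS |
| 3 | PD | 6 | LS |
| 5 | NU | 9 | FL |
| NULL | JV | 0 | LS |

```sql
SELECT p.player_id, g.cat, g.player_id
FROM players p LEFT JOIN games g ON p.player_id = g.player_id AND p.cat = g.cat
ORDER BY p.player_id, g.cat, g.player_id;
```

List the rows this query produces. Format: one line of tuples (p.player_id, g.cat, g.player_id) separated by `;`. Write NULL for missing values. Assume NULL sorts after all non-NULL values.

LEFT JOIN keeps every row from `players`; unmatched rows get NULL for `games`'s columns.
Matching on p.player_id = g.player_id AND p.cat = g.cat. A NULL in a compared column never satisfies the condition.
Matched pairs: 7; unmatched p rows kept: 2.

(3, LS, 3); (3, LS, 3); (3, LS, 3); (3, LS, 3); (3, NULL, NULL); (5, FL, 5); (5, FL, 5); (9, LS, 9); (9, NULL, NULL)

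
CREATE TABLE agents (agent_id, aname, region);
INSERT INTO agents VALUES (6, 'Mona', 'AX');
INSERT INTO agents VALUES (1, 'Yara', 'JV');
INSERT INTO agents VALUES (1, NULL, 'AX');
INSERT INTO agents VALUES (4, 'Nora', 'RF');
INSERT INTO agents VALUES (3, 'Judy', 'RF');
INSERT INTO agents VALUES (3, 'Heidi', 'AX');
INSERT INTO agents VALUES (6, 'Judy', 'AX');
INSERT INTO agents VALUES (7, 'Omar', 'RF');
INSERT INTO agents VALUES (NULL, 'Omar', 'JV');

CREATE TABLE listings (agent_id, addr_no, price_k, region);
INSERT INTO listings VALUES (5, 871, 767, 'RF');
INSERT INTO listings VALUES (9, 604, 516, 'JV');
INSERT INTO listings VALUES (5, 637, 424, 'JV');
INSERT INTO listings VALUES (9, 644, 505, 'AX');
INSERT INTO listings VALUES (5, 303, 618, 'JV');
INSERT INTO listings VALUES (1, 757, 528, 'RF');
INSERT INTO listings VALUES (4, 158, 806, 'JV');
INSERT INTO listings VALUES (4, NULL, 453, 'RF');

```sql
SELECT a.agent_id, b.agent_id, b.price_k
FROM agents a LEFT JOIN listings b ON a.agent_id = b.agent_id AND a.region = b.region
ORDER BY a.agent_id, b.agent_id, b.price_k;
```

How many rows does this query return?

9

LEFT JOIN keeps every row from `agents`; unmatched rows get NULL for `listings`'s columns.
Matching on a.agent_id = b.agent_id AND a.region = b.region. A NULL in a compared column never satisfies the condition.
- agent_id=6, region=AX: no b row matches, row kept with b columns NULL.
- agent_id=1, region=JV: no b row matches, row kept with b columns NULL.
- agent_id=1, region=AX: no b row matches, row kept with b columns NULL.
- agent_id=4, region=RF: 1 matching b row(s), so 1 row(s) emitted.
- agent_id=3, region=RF: no b row matches, row kept with b columns NULL.
- agent_id=3, region=AX: no b row matches, row kept with b columns NULL.
- agent_id=6, region=AX: no b row matches, row kept with b columns NULL.
- agent_id=7, region=RF: no b row matches, row kept with b columns NULL.
- agent_id=NULL, region=JV: no b row matches, row kept with b columns NULL.
Total: 1 matched + 8 padded = 9 rows.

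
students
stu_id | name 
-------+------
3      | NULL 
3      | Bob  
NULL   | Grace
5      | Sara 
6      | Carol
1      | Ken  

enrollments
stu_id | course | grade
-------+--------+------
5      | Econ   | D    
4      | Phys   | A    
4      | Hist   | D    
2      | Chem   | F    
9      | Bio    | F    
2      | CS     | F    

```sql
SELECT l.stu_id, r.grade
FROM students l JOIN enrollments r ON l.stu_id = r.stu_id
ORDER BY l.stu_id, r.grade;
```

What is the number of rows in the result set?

1

INNER JOIN keeps only pairs where the ON condition holds.
Matching on l.stu_id = r.stu_id. A NULL in a compared column never satisfies the condition.
- l row (stu_id=3): no match → dropped.
- l row (stu_id=3): no match → dropped.
- l row (stu_id=NULL): no match → dropped.
- l row (stu_id=5): matches 1 r row(s) → 1 output row(s).
- l row (stu_id=6): no match → dropped.
- l row (stu_id=1): no match → dropped.
Total: 1 rows.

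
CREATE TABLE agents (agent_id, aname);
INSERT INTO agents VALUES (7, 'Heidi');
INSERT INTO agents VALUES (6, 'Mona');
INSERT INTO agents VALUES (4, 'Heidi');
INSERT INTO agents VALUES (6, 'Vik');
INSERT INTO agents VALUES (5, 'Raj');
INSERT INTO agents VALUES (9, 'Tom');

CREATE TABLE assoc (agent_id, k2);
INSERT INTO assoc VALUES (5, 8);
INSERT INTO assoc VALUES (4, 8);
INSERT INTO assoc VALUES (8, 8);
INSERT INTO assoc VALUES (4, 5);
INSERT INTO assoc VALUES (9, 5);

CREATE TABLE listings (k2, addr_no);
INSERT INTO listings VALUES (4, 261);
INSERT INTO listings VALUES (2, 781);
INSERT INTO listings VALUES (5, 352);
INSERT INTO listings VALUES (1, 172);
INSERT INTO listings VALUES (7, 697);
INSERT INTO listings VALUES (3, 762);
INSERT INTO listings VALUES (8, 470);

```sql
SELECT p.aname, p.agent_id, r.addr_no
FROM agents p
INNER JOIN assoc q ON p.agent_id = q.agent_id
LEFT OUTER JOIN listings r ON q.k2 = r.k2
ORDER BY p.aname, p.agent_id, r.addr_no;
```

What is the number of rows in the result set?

4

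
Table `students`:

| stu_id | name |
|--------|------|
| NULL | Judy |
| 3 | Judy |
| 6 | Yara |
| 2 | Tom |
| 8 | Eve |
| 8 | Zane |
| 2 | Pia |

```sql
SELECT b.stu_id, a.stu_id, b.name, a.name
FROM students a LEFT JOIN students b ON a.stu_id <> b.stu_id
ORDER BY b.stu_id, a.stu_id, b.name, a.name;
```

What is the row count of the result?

27

LEFT JOIN keeps every row from `students a`; unmatched rows get NULL for `students b`'s columns.
Matching on a.stu_id <> b.stu_id. A NULL in a compared column never satisfies the condition.
Matched pairs: 26; unmatched a rows kept: 1.
Total: 26 matched + 1 padded = 27 rows.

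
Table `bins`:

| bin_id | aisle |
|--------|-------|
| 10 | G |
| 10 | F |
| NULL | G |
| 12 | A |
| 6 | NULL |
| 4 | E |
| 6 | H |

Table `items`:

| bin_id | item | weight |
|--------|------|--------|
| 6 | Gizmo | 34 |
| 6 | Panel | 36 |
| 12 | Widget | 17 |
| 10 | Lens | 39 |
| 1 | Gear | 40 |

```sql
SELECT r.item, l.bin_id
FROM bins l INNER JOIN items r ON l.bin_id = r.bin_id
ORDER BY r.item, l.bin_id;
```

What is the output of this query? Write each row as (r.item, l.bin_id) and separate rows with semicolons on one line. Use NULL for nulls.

(Gizmo, 6); (Gizmo, 6); (Lens, 10); (Lens, 10); (Panel, 6); (Panel, 6); (Widget, 12)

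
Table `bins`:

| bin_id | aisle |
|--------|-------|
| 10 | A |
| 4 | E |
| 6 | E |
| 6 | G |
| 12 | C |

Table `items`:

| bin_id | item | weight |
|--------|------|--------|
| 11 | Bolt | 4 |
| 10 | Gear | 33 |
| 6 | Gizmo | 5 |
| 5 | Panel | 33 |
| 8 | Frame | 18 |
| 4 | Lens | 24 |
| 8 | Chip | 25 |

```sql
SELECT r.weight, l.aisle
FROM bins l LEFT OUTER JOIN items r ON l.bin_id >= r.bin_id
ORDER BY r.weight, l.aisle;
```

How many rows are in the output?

LEFT JOIN keeps every row from `bins`; unmatched rows get NULL for `items`'s columns.
Matching on l.bin_id >= r.bin_id.
- bin_id=10: 6 matching r row(s), so 6 row(s) emitted.
- bin_id=4: 1 matching r row(s), so 1 row(s) emitted.
- bin_id=6: 3 matching r row(s), so 3 row(s) emitted.
- bin_id=6: 3 matching r row(s), so 3 row(s) emitted.
- bin_id=12: 7 matching r row(s), so 7 row(s) emitted.
Total: 20 rows.

20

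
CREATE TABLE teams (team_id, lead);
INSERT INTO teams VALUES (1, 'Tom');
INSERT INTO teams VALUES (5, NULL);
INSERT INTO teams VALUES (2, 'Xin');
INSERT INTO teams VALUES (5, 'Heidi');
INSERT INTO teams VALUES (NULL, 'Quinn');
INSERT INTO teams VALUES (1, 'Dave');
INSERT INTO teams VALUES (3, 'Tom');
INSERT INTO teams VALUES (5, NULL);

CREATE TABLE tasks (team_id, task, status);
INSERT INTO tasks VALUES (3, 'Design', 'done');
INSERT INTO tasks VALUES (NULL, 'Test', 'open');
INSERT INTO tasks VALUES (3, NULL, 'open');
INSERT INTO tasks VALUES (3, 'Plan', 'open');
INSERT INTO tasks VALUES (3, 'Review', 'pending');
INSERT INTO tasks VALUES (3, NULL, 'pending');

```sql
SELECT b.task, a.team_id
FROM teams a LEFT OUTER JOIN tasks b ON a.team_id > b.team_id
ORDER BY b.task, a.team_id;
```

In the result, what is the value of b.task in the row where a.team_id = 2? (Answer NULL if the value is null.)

LEFT JOIN keeps every row from `teams`; unmatched rows get NULL for `tasks`'s columns.
Matching on a.team_id > b.team_id. A NULL in a compared column never satisfies the condition.
- a[0] team_id=1 → no match; kept with NULLs on the b side.
- a[1] team_id=5 → 5 match(es) in b → 5 row(s).
- a[2] team_id=2 → no match; kept with NULLs on the b side.
- a[3] team_id=5 → 5 match(es) in b → 5 row(s).
- a[4] team_id=NULL → no match; kept with NULLs on the b side.
- a[5] team_id=1 → no match; kept with NULLs on the b side.
- a[6] team_id=3 → no match; kept with NULLs on the b side.
- a[7] team_id=5 → 5 match(es) in b → 5 row(s).

NULL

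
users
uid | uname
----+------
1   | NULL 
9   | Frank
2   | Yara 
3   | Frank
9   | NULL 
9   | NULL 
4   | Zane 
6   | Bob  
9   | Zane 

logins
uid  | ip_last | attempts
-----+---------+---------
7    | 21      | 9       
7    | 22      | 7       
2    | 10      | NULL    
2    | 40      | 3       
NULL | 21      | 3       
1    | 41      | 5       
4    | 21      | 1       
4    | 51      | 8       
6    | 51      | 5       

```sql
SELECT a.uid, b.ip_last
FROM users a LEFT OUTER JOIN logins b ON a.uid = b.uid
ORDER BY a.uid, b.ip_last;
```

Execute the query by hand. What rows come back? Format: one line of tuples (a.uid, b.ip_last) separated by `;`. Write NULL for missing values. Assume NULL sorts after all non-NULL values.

LEFT JOIN keeps every row from `users`; unmatched rows get NULL for `logins`'s columns.
Matching on a.uid = b.uid. A NULL in a compared column never satisfies the condition.
- uid=1: 1 matching b row(s), so 1 row(s) emitted.
- uid=9: no b row matches, row kept with b columns NULL.
- uid=2: 2 matching b row(s), so 2 row(s) emitted.
- uid=3: no b row matches, row kept with b columns NULL.
- uid=9: no b row matches, row kept with b columns NULL.
- uid=9: no b row matches, row kept with b columns NULL.
- uid=4: 2 matching b row(s), so 2 row(s) emitted.
- uid=6: 1 matching b row(s), so 1 row(s) emitted.
- uid=9: no b row matches, row kept with b columns NULL.

(1, 41); (2, 10); (2, 40); (3, NULL); (4, 21); (4, 51); (6, 51); (9, NULL); (9, NULL); (9, NULL); (9, NULL)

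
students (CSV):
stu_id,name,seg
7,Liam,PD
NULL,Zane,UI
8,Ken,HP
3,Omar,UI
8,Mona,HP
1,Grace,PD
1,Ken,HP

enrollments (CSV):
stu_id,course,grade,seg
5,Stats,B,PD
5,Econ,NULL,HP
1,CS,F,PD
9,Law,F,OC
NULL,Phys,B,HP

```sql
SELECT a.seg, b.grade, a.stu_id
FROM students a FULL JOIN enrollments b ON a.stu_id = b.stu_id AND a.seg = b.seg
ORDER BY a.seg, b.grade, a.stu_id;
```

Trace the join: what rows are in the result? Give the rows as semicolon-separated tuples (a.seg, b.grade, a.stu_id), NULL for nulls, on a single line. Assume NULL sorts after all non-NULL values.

(HP, NULL, 1); (HP, NULL, 8); (HP, NULL, 8); (PD, F, 1); (PD, NULL, 7); (UI, NULL, 3); (UI, NULL, NULL); (NULL, B, NULL); (NULL, B, NULL); (NULL, F, NULL); (NULL, NULL, NULL)

FULL OUTER JOIN keeps every row from both sides; unmatched rows get NULL for the other side's columns.
Matching on a.stu_id = b.stu_id AND a.seg = b.seg. A NULL in a compared column never satisfies the condition.
- a (stu_id=7, seg=PD) has no partner → padded with NULL.
- a (stu_id=NULL, seg=UI) has no partner → padded with NULL.
- a (stu_id=8, seg=HP) has no partner → padded with NULL.
- a (stu_id=3, seg=UI) has no partner → padded with NULL.
- a (stu_id=8, seg=HP) has no partner → padded with NULL.
- a (stu_id=1, seg=PD) pairs with 1 row(s) of b.
- a (stu_id=1, seg=HP) has no partner → padded with NULL.
- 4 row(s) from b found no a partner → padded with NULL.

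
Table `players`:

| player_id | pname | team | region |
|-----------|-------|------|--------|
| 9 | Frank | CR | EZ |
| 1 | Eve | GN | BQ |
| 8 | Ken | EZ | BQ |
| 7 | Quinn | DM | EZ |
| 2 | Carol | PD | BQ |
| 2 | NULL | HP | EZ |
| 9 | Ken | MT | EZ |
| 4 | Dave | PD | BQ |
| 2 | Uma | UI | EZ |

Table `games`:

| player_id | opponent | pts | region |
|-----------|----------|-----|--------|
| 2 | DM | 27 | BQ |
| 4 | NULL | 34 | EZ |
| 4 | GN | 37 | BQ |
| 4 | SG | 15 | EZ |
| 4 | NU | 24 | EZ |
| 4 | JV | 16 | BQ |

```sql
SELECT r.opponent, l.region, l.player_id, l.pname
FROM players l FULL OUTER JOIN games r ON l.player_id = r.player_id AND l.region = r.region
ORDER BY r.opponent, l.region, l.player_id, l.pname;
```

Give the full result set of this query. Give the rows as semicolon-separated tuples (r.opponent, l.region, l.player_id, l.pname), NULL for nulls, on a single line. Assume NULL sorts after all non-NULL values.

FULL OUTER JOIN keeps every row from both sides; unmatched rows get NULL for the other side's columns.
Matching on l.player_id = r.player_id AND l.region = r.region.
- l (player_id=9, region=EZ) has no partner → padded with NULL.
- l (player_id=1, region=BQ) has no partner → padded with NULL.
- l (player_id=8, region=BQ) has no partner → padded with NULL.
- l (player_id=7, region=EZ) has no partner → padded with NULL.
- l (player_id=2, region=BQ) pairs with 1 row(s) of r.
- l (player_id=2, region=EZ) has no partner → padded with NULL.
- l (player_id=9, region=EZ) has no partner → padded with NULL.
- l (player_id=4, region=BQ) pairs with 2 row(s) of r.
- l (player_id=2, region=EZ) has no partner → padded with NULL.
- 3 r row(s) had no l match → kept, l columns NULL.

(DM, BQ, 2, Carol); (GN, BQ, 4, Dave); (JV, BQ, 4, Dave); (NU, NULL, NULL, NULL); (SG, NULL, NULL, NULL); (NULL, BQ, 1, Eve); (NULL, BQ, 8, Ken); (NULL, EZ, 2, Uma); (NULL, EZ, 2, NULL); (NULL, EZ, 7, Quinn); (NULL, EZ, 9, Frank); (NULL, EZ, 9, Ken); (NULL, NULL, NULL, NULL)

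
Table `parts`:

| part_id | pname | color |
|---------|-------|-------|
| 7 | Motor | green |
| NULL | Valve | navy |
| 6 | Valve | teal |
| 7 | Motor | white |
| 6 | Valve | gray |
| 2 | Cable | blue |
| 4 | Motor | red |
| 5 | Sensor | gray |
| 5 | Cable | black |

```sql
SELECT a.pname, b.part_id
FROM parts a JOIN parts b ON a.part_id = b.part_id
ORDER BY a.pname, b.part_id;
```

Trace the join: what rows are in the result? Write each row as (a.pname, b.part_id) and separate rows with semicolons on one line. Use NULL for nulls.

INNER JOIN keeps only pairs where the ON condition holds.
Matching on a.part_id = b.part_id. A NULL in a compared column never satisfies the condition.
- a (part_id=7) pairs with 2 row(s) of b.
- a (part_id=NULL) has no partner → excluded.
- a (part_id=6) pairs with 2 row(s) of b.
- a (part_id=7) pairs with 2 row(s) of b.
- a (part_id=6) pairs with 2 row(s) of b.
- a (part_id=2) pairs with 1 row(s) of b.
- a (part_id=4) pairs with 1 row(s) of b.
- a (part_id=5) pairs with 2 row(s) of b.
- a (part_id=5) pairs with 2 row(s) of b.

(Cable, 2); (Cable, 5); (Cable, 5); (Motor, 4); (Motor, 7); (Motor, 7); (Motor, 7); (Motor, 7); (Sensor, 5); (Sensor, 5); (Valve, 6); (Valve, 6); (Valve, 6); (Valve, 6)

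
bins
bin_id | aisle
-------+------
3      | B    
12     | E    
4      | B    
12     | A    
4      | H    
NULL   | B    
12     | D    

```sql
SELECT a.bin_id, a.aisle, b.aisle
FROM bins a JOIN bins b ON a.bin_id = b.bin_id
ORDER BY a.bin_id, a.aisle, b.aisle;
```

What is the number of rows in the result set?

14

INNER JOIN keeps only pairs where the ON condition holds.
Matching on a.bin_id = b.bin_id. A NULL in a compared column never satisfies the condition.
- a row (bin_id=3): matches 1 b row(s) → 1 output row(s).
- a row (bin_id=12): matches 3 b row(s) → 3 output row(s).
- a row (bin_id=4): matches 2 b row(s) → 2 output row(s).
- a row (bin_id=12): matches 3 b row(s) → 3 output row(s).
- a row (bin_id=4): matches 2 b row(s) → 2 output row(s).
- a row (bin_id=NULL): no match → dropped.
- a row (bin_id=12): matches 3 b row(s) → 3 output row(s).
Total: 14 rows.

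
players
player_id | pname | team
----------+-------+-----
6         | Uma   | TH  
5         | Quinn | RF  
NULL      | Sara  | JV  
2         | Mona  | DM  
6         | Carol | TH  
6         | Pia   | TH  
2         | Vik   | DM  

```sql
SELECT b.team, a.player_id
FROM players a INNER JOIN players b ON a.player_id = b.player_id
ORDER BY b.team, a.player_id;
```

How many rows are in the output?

14

INNER JOIN keeps only pairs where the ON condition holds.
Matching on a.player_id = b.player_id. A NULL in a compared column never satisfies the condition.
- player_id=6: 3 matching b row(s), so 3 row(s) emitted.
- player_id=5: 1 matching b row(s), so 1 row(s) emitted.
- player_id=NULL: no matching b row, dropped.
- player_id=2: 2 matching b row(s), so 2 row(s) emitted.
- player_id=6: 3 matching b row(s), so 3 row(s) emitted.
- player_id=6: 3 matching b row(s), so 3 row(s) emitted.
- player_id=2: 2 matching b row(s), so 2 row(s) emitted.
Total: 14 rows.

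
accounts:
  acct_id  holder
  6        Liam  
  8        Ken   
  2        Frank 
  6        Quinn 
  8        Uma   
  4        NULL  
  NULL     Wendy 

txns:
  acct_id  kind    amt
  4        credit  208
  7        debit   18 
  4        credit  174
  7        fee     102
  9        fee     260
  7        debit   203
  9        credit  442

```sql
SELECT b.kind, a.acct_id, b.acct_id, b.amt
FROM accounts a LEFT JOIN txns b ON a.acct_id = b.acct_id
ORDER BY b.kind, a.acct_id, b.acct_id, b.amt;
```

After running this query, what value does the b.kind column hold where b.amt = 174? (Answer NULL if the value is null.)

credit

LEFT JOIN keeps every row from `accounts`; unmatched rows get NULL for `txns`'s columns.
Matching on a.acct_id = b.acct_id. A NULL in a compared column never satisfies the condition.
- a row (acct_id=6): no match → kept, b columns NULL.
- a row (acct_id=8): no match → kept, b columns NULL.
- a row (acct_id=2): no match → kept, b columns NULL.
- a row (acct_id=6): no match → kept, b columns NULL.
- a row (acct_id=8): no match → kept, b columns NULL.
- a row (acct_id=4): matches 2 b row(s) → 2 output row(s).
- a row (acct_id=NULL): no match → kept, b columns NULL.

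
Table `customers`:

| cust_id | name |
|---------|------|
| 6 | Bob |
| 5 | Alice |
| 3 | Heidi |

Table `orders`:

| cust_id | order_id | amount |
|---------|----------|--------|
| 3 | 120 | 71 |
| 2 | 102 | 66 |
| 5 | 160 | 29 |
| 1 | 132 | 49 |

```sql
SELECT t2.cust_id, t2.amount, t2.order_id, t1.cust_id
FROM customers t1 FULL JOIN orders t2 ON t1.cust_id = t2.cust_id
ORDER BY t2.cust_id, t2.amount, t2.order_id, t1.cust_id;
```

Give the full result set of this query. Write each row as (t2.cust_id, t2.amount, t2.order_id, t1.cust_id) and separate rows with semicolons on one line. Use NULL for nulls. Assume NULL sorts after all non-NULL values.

(1, 49, 132, NULL); (2, 66, 102, NULL); (3, 71, 120, 3); (5, 29, 160, 5); (NULL, NULL, NULL, 6)

FULL OUTER JOIN keeps every row from both sides; unmatched rows get NULL for the other side's columns.
Matching on t1.cust_id = t2.cust_id.
- t1 row (cust_id=6): no match → kept, t2 columns NULL.
- t1 row (cust_id=5): matches 1 t2 row(s) → 1 output row(s).
- t1 row (cust_id=3): matches 1 t2 row(s) → 1 output row(s).
- 2 t2 row(s) had no t1 match → kept, t1 columns NULL.
After projecting and ordering:
t2.cust_id | t2.amount | t2.order_id | t1.cust_id
1 | 49 | 132 | NULL
2 | 66 | 102 | NULL
3 | 71 | 120 | 3
5 | 29 | 160 | 5
NULL | NULL | NULL | 6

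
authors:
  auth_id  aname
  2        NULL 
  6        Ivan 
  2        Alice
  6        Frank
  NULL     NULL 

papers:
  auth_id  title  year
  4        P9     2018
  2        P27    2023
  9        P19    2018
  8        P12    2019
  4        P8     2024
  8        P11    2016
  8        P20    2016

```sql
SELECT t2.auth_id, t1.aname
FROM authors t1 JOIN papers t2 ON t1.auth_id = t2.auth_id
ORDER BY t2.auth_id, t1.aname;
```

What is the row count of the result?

2

INNER JOIN keeps only pairs where the ON condition holds.
Matching on t1.auth_id = t2.auth_id. A NULL in a compared column never satisfies the condition.
- t1 (auth_id=2) pairs with 1 row(s) of t2.
- t1 (auth_id=6) has no partner → excluded.
- t1 (auth_id=2) pairs with 1 row(s) of t2.
- t1 (auth_id=6) has no partner → excluded.
- t1 (auth_id=NULL) has no partner → excluded.
Total: 2 rows.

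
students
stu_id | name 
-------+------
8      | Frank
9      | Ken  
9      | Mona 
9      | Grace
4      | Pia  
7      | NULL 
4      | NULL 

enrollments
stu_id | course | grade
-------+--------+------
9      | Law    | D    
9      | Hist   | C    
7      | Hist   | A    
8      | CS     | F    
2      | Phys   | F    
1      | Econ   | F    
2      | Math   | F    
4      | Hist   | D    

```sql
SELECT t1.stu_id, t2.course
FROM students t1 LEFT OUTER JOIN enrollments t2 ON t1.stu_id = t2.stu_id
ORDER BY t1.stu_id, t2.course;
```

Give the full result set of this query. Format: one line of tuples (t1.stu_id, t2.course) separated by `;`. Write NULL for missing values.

LEFT JOIN keeps every row from `students`; unmatched rows get NULL for `enrollments`'s columns.
Matching on t1.stu_id = t2.stu_id.
- t1 (stu_id=8) pairs with 1 row(s) of t2.
- t1 (stu_id=9) pairs with 2 row(s) of t2.
- t1 (stu_id=9) pairs with 2 row(s) of t2.
- t1 (stu_id=9) pairs with 2 row(s) of t2.
- t1 (stu_id=4) pairs with 1 row(s) of t2.
- t1 (stu_id=7) pairs with 1 row(s) of t2.
- t1 (stu_id=4) pairs with 1 row(s) of t2.
After projecting and ordering:
t1.stu_id | t2.course
4 | Hist
4 | Hist
7 | Hist
8 | CS
9 | Hist
9 | Hist
9 | Hist
9 | Law
9 | Law
9 | Law

(4, Hist); (4, Hist); (7, Hist); (8, CS); (9, Hist); (9, Hist); (9, Hist); (9, Law); (9, Law); (9, Law)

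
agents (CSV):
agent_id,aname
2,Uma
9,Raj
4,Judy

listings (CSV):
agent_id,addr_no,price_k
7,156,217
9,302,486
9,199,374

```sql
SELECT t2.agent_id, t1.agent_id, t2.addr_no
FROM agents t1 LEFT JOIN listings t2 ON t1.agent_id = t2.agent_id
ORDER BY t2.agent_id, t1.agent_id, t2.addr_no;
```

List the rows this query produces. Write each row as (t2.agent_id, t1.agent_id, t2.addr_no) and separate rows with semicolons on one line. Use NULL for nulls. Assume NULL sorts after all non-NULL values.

(9, 9, 199); (9, 9, 302); (NULL, 2, NULL); (NULL, 4, NULL)

LEFT JOIN keeps every row from `agents`; unmatched rows get NULL for `listings`'s columns.
Matching on t1.agent_id = t2.agent_id.
- t1 (agent_id=2) has no partner → padded with NULL.
- t1 (agent_id=9) pairs with 2 row(s) of t2.
- t1 (agent_id=4) has no partner → padded with NULL.
After projecting and ordering:
t2.agent_id | t1.agent_id | t2.addr_no
9 | 9 | 199
9 | 9 | 302
NULL | 2 | NULL
NULL | 4 | NULL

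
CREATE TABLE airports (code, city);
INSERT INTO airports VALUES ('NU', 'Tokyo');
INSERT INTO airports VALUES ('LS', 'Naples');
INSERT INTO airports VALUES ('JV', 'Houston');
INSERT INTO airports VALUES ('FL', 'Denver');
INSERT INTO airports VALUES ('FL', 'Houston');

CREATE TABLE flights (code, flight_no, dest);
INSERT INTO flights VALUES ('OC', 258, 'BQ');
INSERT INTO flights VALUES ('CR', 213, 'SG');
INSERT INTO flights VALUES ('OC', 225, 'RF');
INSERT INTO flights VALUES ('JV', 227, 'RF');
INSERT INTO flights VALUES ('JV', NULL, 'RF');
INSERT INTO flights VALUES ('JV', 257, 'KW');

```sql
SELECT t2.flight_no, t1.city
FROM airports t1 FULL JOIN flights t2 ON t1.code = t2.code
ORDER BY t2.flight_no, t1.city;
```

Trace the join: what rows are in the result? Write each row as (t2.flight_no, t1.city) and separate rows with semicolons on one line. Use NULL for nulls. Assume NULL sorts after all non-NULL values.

(213, NULL); (225, NULL); (227, Houston); (257, Houston); (258, NULL); (NULL, Denver); (NULL, Houston); (NULL, Houston); (NULL, Naples); (NULL, Tokyo)

FULL OUTER JOIN keeps every row from both sides; unmatched rows get NULL for the other side's columns.
Matching on t1.code = t2.code.
- t1[0] code=NU → no match; kept with NULLs on the t2 side.
- t1[1] code=LS → no match; kept with NULLs on the t2 side.
- t1[2] code=JV → 3 match(es) in t2 → 3 row(s).
- t1[3] code=FL → no match; kept with NULLs on the t2 side.
- t1[4] code=FL → no match; kept with NULLs on the t2 side.
- plus 3 unmatched t2 row(s), each kept with NULL t1 columns.
After projecting and ordering:
t2.flight_no | t1.city
213 | NULL
225 | NULL
227 | Houston
257 | Houston
258 | NULL
NULL | Denver
NULL | Houston
NULL | Houston
NULL | Naples
NULL | Tokyo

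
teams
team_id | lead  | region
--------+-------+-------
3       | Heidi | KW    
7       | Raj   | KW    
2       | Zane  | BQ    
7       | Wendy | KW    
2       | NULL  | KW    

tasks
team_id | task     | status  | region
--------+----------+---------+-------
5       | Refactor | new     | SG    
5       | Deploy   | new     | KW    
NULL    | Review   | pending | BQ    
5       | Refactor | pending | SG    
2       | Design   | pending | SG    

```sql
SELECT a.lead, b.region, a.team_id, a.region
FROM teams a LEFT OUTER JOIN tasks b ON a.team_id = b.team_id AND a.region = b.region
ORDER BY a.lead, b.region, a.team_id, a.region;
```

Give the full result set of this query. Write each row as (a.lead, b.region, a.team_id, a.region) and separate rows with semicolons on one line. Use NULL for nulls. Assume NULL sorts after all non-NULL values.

(Heidi, NULL, 3, KW); (Raj, NULL, 7, KW); (Wendy, NULL, 7, KW); (Zane, NULL, 2, BQ); (NULL, NULL, 2, KW)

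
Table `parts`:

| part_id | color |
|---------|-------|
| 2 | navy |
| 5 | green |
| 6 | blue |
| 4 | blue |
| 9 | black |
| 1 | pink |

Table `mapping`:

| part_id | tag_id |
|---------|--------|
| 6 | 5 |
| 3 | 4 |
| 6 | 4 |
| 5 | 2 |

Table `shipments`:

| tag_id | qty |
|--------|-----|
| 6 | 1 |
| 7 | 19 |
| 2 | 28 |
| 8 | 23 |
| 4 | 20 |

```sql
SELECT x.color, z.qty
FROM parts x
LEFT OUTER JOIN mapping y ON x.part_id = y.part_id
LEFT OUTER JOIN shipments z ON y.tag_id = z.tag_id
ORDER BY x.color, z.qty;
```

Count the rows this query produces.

Joins associate left-to-right: parts LEFT JOIN mapping on part_id gives 7 intermediate row(s).
Then LEFT JOIN `shipments z` on tag_id: each of those 7 rows is kept; rows whose y.tag_id has no match in z get NULL for z's columns.
Result: 7 row(s).

7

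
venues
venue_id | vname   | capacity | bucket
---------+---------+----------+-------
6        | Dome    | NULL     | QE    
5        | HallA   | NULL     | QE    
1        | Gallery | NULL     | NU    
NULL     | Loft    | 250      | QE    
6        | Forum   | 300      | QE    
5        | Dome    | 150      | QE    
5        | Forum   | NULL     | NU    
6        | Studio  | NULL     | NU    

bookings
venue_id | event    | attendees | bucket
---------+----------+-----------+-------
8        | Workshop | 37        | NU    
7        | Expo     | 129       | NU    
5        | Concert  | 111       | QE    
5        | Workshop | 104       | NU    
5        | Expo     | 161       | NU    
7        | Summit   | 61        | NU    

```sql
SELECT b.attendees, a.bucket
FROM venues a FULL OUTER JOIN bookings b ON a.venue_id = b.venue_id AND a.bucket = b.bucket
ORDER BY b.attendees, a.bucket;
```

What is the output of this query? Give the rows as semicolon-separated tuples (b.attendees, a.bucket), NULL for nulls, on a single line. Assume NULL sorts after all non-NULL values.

FULL OUTER JOIN keeps every row from both sides; unmatched rows get NULL for the other side's columns.
Matching on a.venue_id = b.venue_id AND a.bucket = b.bucket. A NULL in a compared column never satisfies the condition.
Matched pairs: 4; unmatched a rows kept: 5; unmatched b rows kept: 3.

(37, NULL); (61, NULL); (104, NU); (111, QE); (111, QE); (129, NULL); (161, NU); (NULL, NU); (NULL, NU); (NULL, QE); (NULL, QE); (NULL, QE)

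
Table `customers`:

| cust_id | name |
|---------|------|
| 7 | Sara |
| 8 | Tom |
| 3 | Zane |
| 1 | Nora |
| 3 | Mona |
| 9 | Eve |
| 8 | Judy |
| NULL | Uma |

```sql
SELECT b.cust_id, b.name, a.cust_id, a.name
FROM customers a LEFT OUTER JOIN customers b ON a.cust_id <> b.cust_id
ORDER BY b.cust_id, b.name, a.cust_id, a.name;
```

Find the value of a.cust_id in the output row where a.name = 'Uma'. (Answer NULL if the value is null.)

LEFT JOIN keeps every row from `customers a`; unmatched rows get NULL for `customers b`'s columns.
Matching on a.cust_id <> b.cust_id. A NULL in a compared column never satisfies the condition.
Matched pairs: 38; unmatched a rows kept: 1.

NULL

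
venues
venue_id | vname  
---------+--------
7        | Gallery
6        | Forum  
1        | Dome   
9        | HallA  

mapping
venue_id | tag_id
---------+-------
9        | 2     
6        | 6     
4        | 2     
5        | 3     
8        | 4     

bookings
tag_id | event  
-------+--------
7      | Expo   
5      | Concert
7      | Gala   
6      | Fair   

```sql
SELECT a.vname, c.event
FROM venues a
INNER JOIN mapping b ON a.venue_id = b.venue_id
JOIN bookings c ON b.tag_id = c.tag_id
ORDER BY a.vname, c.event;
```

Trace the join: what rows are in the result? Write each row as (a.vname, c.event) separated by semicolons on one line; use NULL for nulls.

(Forum, Fair)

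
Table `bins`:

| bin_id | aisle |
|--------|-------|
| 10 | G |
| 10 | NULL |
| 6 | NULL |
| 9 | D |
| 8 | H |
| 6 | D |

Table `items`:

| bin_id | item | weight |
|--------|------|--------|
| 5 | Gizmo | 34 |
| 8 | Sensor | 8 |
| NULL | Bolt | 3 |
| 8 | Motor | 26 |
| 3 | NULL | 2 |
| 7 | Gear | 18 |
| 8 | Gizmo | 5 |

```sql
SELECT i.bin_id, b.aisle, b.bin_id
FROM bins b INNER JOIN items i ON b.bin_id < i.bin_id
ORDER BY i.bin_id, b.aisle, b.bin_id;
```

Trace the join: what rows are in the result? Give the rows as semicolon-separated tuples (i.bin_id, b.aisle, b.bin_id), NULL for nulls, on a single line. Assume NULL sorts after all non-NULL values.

INNER JOIN keeps only pairs where the ON condition holds.
Matching on b.bin_id < i.bin_id. A NULL in a compared column never satisfies the condition.
- b[0] bin_id=10 → no match; dropped.
- b[1] bin_id=10 → no match; dropped.
- b[2] bin_id=6 → 4 match(es) in i → 4 row(s).
- b[3] bin_id=9 → no match; dropped.
- b[4] bin_id=8 → no match; dropped.
- b[5] bin_id=6 → 4 match(es) in i → 4 row(s).
After projecting and ordering:
i.bin_id | b.aisle | b.bin_id
7 | D | 6
7 | NULL | 6
8 | D | 6
8 | D | 6
8 | D | 6
8 | NULL | 6
8 | NULL | 6
8 | NULL | 6

(7, D, 6); (7, NULL, 6); (8, D, 6); (8, D, 6); (8, D, 6); (8, NULL, 6); (8, NULL, 6); (8, NULL, 6)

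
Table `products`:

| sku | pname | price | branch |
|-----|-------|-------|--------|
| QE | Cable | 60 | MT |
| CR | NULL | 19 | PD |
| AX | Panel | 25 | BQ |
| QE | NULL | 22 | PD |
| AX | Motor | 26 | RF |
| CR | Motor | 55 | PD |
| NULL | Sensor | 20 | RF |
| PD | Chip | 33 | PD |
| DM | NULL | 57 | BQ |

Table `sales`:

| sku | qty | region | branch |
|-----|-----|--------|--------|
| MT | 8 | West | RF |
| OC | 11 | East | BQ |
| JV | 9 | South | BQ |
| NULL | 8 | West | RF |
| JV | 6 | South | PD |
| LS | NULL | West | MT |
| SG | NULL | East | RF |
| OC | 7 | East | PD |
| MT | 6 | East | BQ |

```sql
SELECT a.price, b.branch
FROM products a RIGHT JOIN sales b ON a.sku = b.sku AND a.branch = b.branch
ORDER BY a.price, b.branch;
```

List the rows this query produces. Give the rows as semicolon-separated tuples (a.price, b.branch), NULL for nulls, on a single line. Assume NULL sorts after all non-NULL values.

(NULL, BQ); (NULL, BQ); (NULL, BQ); (NULL, MT); (NULL, PD); (NULL, PD); (NULL, RF); (NULL, RF); (NULL, RF)

RIGHT JOIN keeps every row from `sales`; unmatched rows get NULL for `products`'s columns.
Matching on a.sku = b.sku AND a.branch = b.branch. A NULL in a compared column never satisfies the condition.
Matched pairs: 0; unmatched b rows kept: 9.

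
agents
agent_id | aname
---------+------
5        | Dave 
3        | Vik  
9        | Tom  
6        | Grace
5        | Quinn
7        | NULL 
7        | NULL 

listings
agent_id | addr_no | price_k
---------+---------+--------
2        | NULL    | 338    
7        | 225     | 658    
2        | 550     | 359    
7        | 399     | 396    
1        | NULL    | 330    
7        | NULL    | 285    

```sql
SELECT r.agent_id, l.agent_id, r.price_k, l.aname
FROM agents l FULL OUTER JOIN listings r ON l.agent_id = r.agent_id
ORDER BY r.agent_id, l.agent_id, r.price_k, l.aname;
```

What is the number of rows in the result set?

FULL OUTER JOIN keeps every row from both sides; unmatched rows get NULL for the other side's columns.
Matching on l.agent_id = r.agent_id.
- agent_id=5: no r row matches, row kept with r columns NULL.
- agent_id=3: no r row matches, row kept with r columns NULL.
- agent_id=9: no r row matches, row kept with r columns NULL.
- agent_id=6: no r row matches, row kept with r columns NULL.
- agent_id=5: no r row matches, row kept with r columns NULL.
- agent_id=7: 3 matching r row(s), so 3 row(s) emitted.
- agent_id=7: 3 matching r row(s), so 3 row(s) emitted.
- 3 row(s) from r found no l partner → padded with NULL.
Total: 6 matched + 8 padded = 14 rows.

14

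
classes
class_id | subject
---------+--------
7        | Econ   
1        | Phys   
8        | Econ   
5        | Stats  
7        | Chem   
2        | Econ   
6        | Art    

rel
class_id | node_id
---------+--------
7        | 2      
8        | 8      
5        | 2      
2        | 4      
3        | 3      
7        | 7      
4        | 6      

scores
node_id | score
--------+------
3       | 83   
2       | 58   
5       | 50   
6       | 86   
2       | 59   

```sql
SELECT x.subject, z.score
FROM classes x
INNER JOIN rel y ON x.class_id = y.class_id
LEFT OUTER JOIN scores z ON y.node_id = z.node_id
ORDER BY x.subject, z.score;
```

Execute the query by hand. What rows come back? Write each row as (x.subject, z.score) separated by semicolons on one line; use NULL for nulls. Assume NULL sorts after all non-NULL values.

(Chem, 58); (Chem, 59); (Chem, NULL); (Econ, 58); (Econ, 59); (Econ, NULL); (Econ, NULL); (Econ, NULL); (Stats, 58); (Stats, 59)

Evaluate left to right. First `classes x INNER JOIN rel y` on class_id: 7 row(s).
Then LEFT JOIN `scores z` on node_id: each of those 7 rows is kept; rows whose y.node_id has no match in z get NULL for z's columns.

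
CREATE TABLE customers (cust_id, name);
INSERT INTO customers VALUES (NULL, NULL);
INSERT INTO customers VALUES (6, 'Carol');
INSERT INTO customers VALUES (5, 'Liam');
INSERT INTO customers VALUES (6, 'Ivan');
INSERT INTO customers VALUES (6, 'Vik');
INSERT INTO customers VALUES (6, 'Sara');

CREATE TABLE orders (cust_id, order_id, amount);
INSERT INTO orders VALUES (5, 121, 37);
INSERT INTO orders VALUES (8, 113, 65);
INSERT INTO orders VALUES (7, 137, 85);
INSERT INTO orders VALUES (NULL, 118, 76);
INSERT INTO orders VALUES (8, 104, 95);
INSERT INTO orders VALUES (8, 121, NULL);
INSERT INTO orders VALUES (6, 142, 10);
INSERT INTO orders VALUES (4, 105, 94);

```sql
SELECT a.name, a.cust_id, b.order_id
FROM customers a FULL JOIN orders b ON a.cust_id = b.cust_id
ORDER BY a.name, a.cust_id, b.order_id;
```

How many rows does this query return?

12

FULL OUTER JOIN keeps every row from both sides; unmatched rows get NULL for the other side's columns.
Matching on a.cust_id = b.cust_id. A NULL in a compared column never satisfies the condition.
Matched pairs: 5; unmatched a rows kept: 1; unmatched b rows kept: 6.
Total: 5 matched + 7 padded = 12 rows.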